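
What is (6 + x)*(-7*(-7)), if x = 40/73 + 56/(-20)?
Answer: 67032/365 ≈ 183.65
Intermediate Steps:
x = -822/365 (x = 40*(1/73) + 56*(-1/20) = 40/73 - 14/5 = -822/365 ≈ -2.2521)
(6 + x)*(-7*(-7)) = (6 - 822/365)*(-7*(-7)) = (1368/365)*49 = 67032/365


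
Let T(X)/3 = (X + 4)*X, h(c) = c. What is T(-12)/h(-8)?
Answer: -36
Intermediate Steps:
T(X) = 3*X*(4 + X) (T(X) = 3*((X + 4)*X) = 3*((4 + X)*X) = 3*(X*(4 + X)) = 3*X*(4 + X))
T(-12)/h(-8) = (3*(-12)*(4 - 12))/(-8) = (3*(-12)*(-8))*(-1/8) = 288*(-1/8) = -36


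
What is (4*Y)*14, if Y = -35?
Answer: -1960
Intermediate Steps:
(4*Y)*14 = (4*(-35))*14 = -140*14 = -1960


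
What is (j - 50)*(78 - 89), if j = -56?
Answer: 1166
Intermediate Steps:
(j - 50)*(78 - 89) = (-56 - 50)*(78 - 89) = -106*(-11) = 1166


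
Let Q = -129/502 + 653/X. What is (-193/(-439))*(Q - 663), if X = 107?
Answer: -6812587147/23580446 ≈ -288.91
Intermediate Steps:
Q = 314003/53714 (Q = -129/502 + 653/107 = 314003/53714 ≈ 5.8458)
(-193/(-439))*(Q - 663) = (-193/(-439))*(314003/53714 - 663) = -193*(-1/439)*(-35298379/53714) = (193/439)*(-35298379/53714) = -6812587147/23580446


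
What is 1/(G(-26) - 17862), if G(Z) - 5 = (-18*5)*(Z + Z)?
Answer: -1/13177 ≈ -7.5890e-5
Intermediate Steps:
G(Z) = 5 - 180*Z (G(Z) = 5 + (-18*5)*(Z + Z) = 5 - 180*Z)
1/(G(-26) - 17862) = 1/((5 - 180*(-26)) - 17862) = 1/((5 + 4680) - 17862) = 1/(4685 - 17862) = 1/(-13177) = -1/13177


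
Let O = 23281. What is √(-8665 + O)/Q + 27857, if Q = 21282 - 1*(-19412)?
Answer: 27857 + 3*√406/20347 ≈ 27857.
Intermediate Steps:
Q = 40694 (Q = 21282 + 19412 = 40694)
√(-8665 + O)/Q + 27857 = √(-8665 + 23281)/40694 + 27857 = √14616*(1/40694) + 27857 = (6*√406)*(1/40694) + 27857 = 3*√406/20347 + 27857 = 27857 + 3*√406/20347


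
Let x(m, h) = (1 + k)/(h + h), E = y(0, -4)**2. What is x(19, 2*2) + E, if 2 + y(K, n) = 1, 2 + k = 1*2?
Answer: 9/8 ≈ 1.1250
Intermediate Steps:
k = 0 (k = -2 + 1*2 = -2 + 2 = 0)
y(K, n) = -1 (y(K, n) = -2 + 1 = -1)
E = 1 (E = (-1)**2 = 1)
x(m, h) = 1/(2*h) (x(m, h) = (1 + 0)/(h + h) = 1/(2*h))
x(19, 2*2) + E = 1/(2*((2*2))) + 1 = (1/2)/4 + 1 = (1/2)*(1/4) + 1 = 1/8 + 1 = 9/8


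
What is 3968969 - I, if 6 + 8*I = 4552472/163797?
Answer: 2600419076327/655188 ≈ 3.9690e+6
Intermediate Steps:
I = 1784845/655188 (I = -¾ + (4552472/163797)/8 = -¾ + (4552472*(1/163797))/8 = -¾ + (⅛)*(4552472/163797) = -¾ + 569059/163797 = 1784845/655188 ≈ 2.7242)
3968969 - I = 3968969 - 1*1784845/655188 = 3968969 - 1784845/655188 = 2600419076327/655188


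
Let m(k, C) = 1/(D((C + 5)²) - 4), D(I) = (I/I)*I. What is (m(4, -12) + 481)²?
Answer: 468549316/2025 ≈ 2.3138e+5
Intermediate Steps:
D(I) = I (D(I) = 1*I = I)
m(k, C) = 1/(-4 + (5 + C)²) (m(k, C) = 1/((C + 5)² - 4) = 1/((5 + C)² - 4) = 1/(-4 + (5 + C)²))
(m(4, -12) + 481)² = (1/(-4 + (5 - 12)²) + 481)² = (1/(-4 + (-7)²) + 481)² = (1/(-4 + 49) + 481)² = (1/45 + 481)² = (21646/45)² = 468549316/2025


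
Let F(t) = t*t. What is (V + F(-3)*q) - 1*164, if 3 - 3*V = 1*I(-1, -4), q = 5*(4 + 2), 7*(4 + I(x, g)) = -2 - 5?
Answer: 326/3 ≈ 108.67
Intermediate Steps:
I(x, g) = -5 (I(x, g) = -4 + (-2 - 5)/7 = -4 + (⅐)*(-7) = -4 - 1 = -5)
F(t) = t²
q = 30 (q = 5*6 = 30)
V = 8/3 (V = 1 - (-5)/3 = 1 - ⅓*(-5) = 1 + 5/3 = 8/3 ≈ 2.6667)
(V + F(-3)*q) - 1*164 = (8/3 + (-3)²*30) - 1*164 = (8/3 + 9*30) - 164 = (8/3 + 270) - 164 = 818/3 - 164 = 326/3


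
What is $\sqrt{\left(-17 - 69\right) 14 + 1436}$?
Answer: $2 \sqrt{58} \approx 15.232$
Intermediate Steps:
$\sqrt{\left(-17 - 69\right) 14 + 1436} = \sqrt{\left(-86\right) 14 + 1436} = \sqrt{-1204 + 1436} = \sqrt{232} = 2 \sqrt{58}$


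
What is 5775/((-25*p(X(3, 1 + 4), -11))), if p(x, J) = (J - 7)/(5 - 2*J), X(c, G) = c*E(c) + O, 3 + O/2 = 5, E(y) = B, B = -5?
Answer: 693/2 ≈ 346.50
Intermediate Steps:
E(y) = -5
O = 4 (O = -6 + 2*5 = -6 + 10 = 4)
X(c, G) = 4 - 5*c (X(c, G) = c*(-5) + 4 = -5*c + 4 = 4 - 5*c)
p(x, J) = (-7 + J)/(5 - 2*J)
5775/((-25*p(X(3, 1 + 4), -11))) = 5775/((-25*(7 - 1*(-11))/(-5 + 2*(-11)))) = 5775/((-25*(7 + 11)/(-5 - 22))) = 5775/((-25*18/(-27))) = 5775/((-(-25)*18/27)) = 5775/((-25*(-⅔))) = 5775/(50/3) = 5775*(3/50) = 693/2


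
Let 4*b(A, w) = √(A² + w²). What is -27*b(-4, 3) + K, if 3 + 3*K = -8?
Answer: -449/12 ≈ -37.417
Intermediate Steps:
K = -11/3 (K = -1 + (⅓)*(-8) = -1 - 8/3 = -11/3 ≈ -3.6667)
b(A, w) = √(A² + w²)/4
-27*b(-4, 3) + K = -27*√((-4)² + 3²)/4 - 11/3 = -27*√(16 + 9)/4 - 11/3 = -27*√25/4 - 11/3 = -27*5/4 - 11/3 = -135/4 - 11/3 = -449/12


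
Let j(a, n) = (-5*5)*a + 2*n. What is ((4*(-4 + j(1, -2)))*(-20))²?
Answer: 6969600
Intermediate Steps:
j(a, n) = -25*a + 2*n
((4*(-4 + j(1, -2)))*(-20))² = ((4*(-4 + (-25*1 + 2*(-2))))*(-20))² = ((4*(-4 + (-25 - 4)))*(-20))² = ((4*(-4 - 29))*(-20))² = ((4*(-33))*(-20))² = (-132*(-20))² = 2640² = 6969600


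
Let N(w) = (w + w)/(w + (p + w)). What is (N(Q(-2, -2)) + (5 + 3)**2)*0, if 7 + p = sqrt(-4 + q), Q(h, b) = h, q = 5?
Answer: 0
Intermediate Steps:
p = -6 (p = -7 + sqrt(-4 + 5) = -7 + sqrt(1) = -7 + 1 = -6)
N(w) = 2*w/(-6 + 2*w) (N(w) = (w + w)/(w + (-6 + w)) = (2*w)/(-6 + 2*w) = 2*w/(-6 + 2*w))
(N(Q(-2, -2)) + (5 + 3)**2)*0 = (-2/(-3 - 2) + (5 + 3)**2)*0 = (-2/(-5) + 8**2)*0 = (-2*(-1/5) + 64)*0 = (2/5 + 64)*0 = (322/5)*0 = 0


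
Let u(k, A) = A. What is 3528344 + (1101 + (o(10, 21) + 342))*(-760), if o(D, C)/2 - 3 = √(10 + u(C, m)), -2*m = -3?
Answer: 2427104 - 760*√46 ≈ 2.4219e+6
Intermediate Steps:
m = 3/2 (m = -½*(-3) = 3/2 ≈ 1.5000)
o(D, C) = 6 + √46 (o(D, C) = 6 + 2*√(10 + 3/2) = 6 + 2*√(23/2) = 6 + 2*(√46/2) = 6 + √46)
3528344 + (1101 + (o(10, 21) + 342))*(-760) = 3528344 + (1101 + ((6 + √46) + 342))*(-760) = 3528344 + (1101 + (348 + √46))*(-760) = 3528344 + (1449 + √46)*(-760) = 3528344 + (-1101240 - 760*√46) = 2427104 - 760*√46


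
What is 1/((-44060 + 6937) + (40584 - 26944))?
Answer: -1/23483 ≈ -4.2584e-5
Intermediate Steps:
1/((-44060 + 6937) + (40584 - 26944)) = 1/(-37123 + 13640) = 1/(-23483) = -1/23483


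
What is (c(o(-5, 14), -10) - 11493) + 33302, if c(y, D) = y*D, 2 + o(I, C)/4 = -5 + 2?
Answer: 22009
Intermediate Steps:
o(I, C) = -20 (o(I, C) = -8 + 4*(-5 + 2) = -8 + 4*(-3) = -8 - 12 = -20)
c(y, D) = D*y
(c(o(-5, 14), -10) - 11493) + 33302 = (-10*(-20) - 11493) + 33302 = (200 - 11493) + 33302 = -11293 + 33302 = 22009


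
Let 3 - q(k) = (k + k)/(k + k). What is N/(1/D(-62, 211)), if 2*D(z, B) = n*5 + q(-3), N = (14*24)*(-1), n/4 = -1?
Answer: 3024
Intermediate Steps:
n = -4 (n = 4*(-1) = -4)
q(k) = 2 (q(k) = 3 - (k + k)/(k + k) = 3 - 2*k/(2*k) = 3 - 2*k*1/(2*k) = 3 - 1*1 = 3 - 1 = 2)
N = -336 (N = 336*(-1) = -336)
D(z, B) = -9 (D(z, B) = (-4*5 + 2)/2 = (-20 + 2)/2 = (½)*(-18) = -9)
N/(1/D(-62, 211)) = -336/(1/(-9)) = -336/(-⅑) = -336*(-9) = 3024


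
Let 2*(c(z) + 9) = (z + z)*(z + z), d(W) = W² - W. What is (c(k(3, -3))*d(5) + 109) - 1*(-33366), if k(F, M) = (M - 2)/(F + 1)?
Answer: 66715/2 ≈ 33358.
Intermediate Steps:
k(F, M) = (-2 + M)/(1 + F)
c(z) = -9 + 2*z² (c(z) = -9 + ((z + z)*(z + z))/2 = -9 + ((2*z)*(2*z))/2 = -9 + (4*z²)/2 = -9 + 2*z²)
(c(k(3, -3))*d(5) + 109) - 1*(-33366) = ((-9 + 2*((-2 - 3)/(1 + 3))²)*(5*(-1 + 5)) + 109) - 1*(-33366) = ((-9 + 2*(-5/4)²)*(5*4) + 109) + 33366 = ((-9 + 2*((¼)*(-5))²)*20 + 109) + 33366 = ((-9 + 2*(-5/4)²)*20 + 109) + 33366 = ((-9 + 2*(25/16))*20 + 109) + 33366 = ((-9 + 25/8)*20 + 109) + 33366 = (-47/8*20 + 109) + 33366 = (-235/2 + 109) + 33366 = -17/2 + 33366 = 66715/2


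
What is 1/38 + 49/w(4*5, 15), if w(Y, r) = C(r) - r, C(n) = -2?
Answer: -1845/646 ≈ -2.8560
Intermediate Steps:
w(Y, r) = -2 - r
1/38 + 49/w(4*5, 15) = 1/38 + 49/(-2 - 1*15) = 1*(1/38) + 49/(-2 - 15) = 1/38 + 49/(-17) = 1/38 + 49*(-1/17) = 1/38 - 49/17 = -1845/646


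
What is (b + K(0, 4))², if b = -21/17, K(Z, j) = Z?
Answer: 441/289 ≈ 1.5260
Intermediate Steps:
b = -21/17 (b = -21*1/17 = -21/17 ≈ -1.2353)
(b + K(0, 4))² = (-21/17 + 0)² = (-21/17)² = 441/289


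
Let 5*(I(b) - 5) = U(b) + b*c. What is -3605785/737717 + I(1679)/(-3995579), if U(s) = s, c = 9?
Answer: -14409679766786/2947606553143 ≈ -4.8886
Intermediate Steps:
I(b) = 5 + 2*b (I(b) = 5 + (b + b*9)/5 = 5 + (b + 9*b)/5 = 5 + (10*b)/5 = 5 + 2*b)
-3605785/737717 + I(1679)/(-3995579) = -3605785/737717 + (5 + 2*1679)/(-3995579) = -3605785*1/737717 + (5 + 3358)*(-1/3995579) = -3605785/737717 + 3363*(-1/3995579) = -3605785/737717 - 3363/3995579 = -14409679766786/2947606553143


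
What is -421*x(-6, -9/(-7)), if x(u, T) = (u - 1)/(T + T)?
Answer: 20629/18 ≈ 1146.1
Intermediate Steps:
x(u, T) = (-1 + u)/(2*T) (x(u, T) = (-1 + u)/((2*T)) = (-1 + u)*(1/(2*T)) = (-1 + u)/(2*T))
-421*x(-6, -9/(-7)) = -421*(-1 - 6)/(2*((-9/(-7)))) = -421*(-7)/(2*((-9*(-⅐)))) = -421*(-7)/(2*9/7) = -421*7*(-7)/(2*9) = -421*(-49/18) = 20629/18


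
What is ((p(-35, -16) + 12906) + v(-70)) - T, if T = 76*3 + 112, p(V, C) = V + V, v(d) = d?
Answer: 12426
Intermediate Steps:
p(V, C) = 2*V
T = 340 (T = 228 + 112 = 340)
((p(-35, -16) + 12906) + v(-70)) - T = ((2*(-35) + 12906) - 70) - 1*340 = ((-70 + 12906) - 70) - 340 = (12836 - 70) - 340 = 12766 - 340 = 12426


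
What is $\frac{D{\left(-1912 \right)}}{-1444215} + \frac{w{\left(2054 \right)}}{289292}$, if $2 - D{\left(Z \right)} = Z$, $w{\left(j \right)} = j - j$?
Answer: $- \frac{638}{481405} \approx -0.0013253$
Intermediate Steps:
$w{\left(j \right)} = 0$
$D{\left(Z \right)} = 2 - Z$
$\frac{D{\left(-1912 \right)}}{-1444215} + \frac{w{\left(2054 \right)}}{289292} = \frac{2 - -1912}{-1444215} + \frac{0}{289292} = \left(2 + 1912\right) \left(- \frac{1}{1444215}\right) + 0 \cdot \frac{1}{289292} = 1914 \left(- \frac{1}{1444215}\right) + 0 = - \frac{638}{481405} + 0 = - \frac{638}{481405}$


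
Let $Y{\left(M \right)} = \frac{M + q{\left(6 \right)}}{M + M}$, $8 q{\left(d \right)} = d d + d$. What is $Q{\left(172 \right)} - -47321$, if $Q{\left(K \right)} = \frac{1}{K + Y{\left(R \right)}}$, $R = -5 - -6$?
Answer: $\frac{66296729}{1401} \approx 47321.0$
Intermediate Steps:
$q{\left(d \right)} = \frac{d}{8} + \frac{d^{2}}{8}$ ($q{\left(d \right)} = \frac{d d + d}{8} = \frac{d^{2} + d}{8} = \frac{d + d^{2}}{8} = \frac{d}{8} + \frac{d^{2}}{8}$)
$R = 1$ ($R = -5 + 6 = 1$)
$Y{\left(M \right)} = \frac{\frac{21}{4} + M}{2 M}$ ($Y{\left(M \right)} = \frac{M + \frac{1}{8} \cdot 6 \left(1 + 6\right)}{M + M} = \frac{M + \frac{1}{8} \cdot 6 \cdot 7}{2 M} = \left(M + \frac{21}{4}\right) \frac{1}{2 M} = \left(\frac{21}{4} + M\right) \frac{1}{2 M} = \frac{\frac{21}{4} + M}{2 M}$)
$Q{\left(K \right)} = \frac{1}{\frac{25}{8} + K}$ ($Q{\left(K \right)} = \frac{1}{K + \frac{21 + 4 \cdot 1}{8 \cdot 1}} = \frac{1}{K + \frac{1}{8} \cdot 1 \left(21 + 4\right)} = \frac{1}{K + \frac{1}{8} \cdot 1 \cdot 25} = \frac{1}{K + \frac{25}{8}} = \frac{1}{\frac{25}{8} + K}$)
$Q{\left(172 \right)} - -47321 = \frac{8}{25 + 8 \cdot 172} - -47321 = \frac{8}{25 + 1376} + 47321 = \frac{8}{1401} + 47321 = \frac{66296729}{1401}$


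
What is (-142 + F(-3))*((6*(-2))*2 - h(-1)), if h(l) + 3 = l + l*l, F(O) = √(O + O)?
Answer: 2982 - 21*I*√6 ≈ 2982.0 - 51.439*I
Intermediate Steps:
F(O) = √2*√O (F(O) = √(2*O) = √2*√O)
h(l) = -3 + l + l² (h(l) = -3 + (l + l*l) = -3 + (l + l²) = -3 + l + l²)
(-142 + F(-3))*((6*(-2))*2 - h(-1)) = (-142 + √2*√(-3))*((6*(-2))*2 - (-3 - 1 + (-1)²)) = (-142 + √2*(I*√3))*(-12*2 - (-3 - 1 + 1)) = (-142 + I*√6)*(-24 - 1*(-3)) = (-142 + I*√6)*(-24 + 3) = (-142 + I*√6)*(-21) = 2982 - 21*I*√6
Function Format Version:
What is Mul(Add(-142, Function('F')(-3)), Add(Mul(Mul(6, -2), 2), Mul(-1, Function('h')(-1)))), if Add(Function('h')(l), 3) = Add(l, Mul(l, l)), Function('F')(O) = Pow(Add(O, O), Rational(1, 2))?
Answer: Add(2982, Mul(-21, I, Pow(6, Rational(1, 2)))) ≈ Add(2982.0, Mul(-51.439, I))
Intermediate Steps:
Function('F')(O) = Mul(Pow(2, Rational(1, 2)), Pow(O, Rational(1, 2))) (Function('F')(O) = Pow(Mul(2, O), Rational(1, 2)) = Mul(Pow(2, Rational(1, 2)), Pow(O, Rational(1, 2))))
Function('h')(l) = Add(-3, l, Pow(l, 2)) (Function('h')(l) = Add(-3, Add(l, Mul(l, l))) = Add(-3, Add(l, Pow(l, 2))) = Add(-3, l, Pow(l, 2)))
Mul(Add(-142, Function('F')(-3)), Add(Mul(Mul(6, -2), 2), Mul(-1, Function('h')(-1)))) = Mul(Add(-142, Mul(Pow(2, Rational(1, 2)), Pow(-3, Rational(1, 2)))), Add(Mul(Mul(6, -2), 2), Mul(-1, Add(-3, -1, Pow(-1, 2))))) = Mul(Add(-142, Mul(Pow(2, Rational(1, 2)), Mul(I, Pow(3, Rational(1, 2))))), Add(Mul(-12, 2), Mul(-1, Add(-3, -1, 1)))) = Mul(Add(-142, Mul(I, Pow(6, Rational(1, 2)))), Add(-24, Mul(-1, -3))) = Mul(Add(-142, Mul(I, Pow(6, Rational(1, 2)))), Add(-24, 3)) = Mul(Add(-142, Mul(I, Pow(6, Rational(1, 2)))), -21) = Add(2982, Mul(-21, I, Pow(6, Rational(1, 2))))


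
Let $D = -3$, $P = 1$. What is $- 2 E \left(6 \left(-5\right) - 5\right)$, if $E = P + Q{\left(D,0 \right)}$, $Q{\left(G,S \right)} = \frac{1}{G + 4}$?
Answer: $140$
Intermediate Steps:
$Q{\left(G,S \right)} = \frac{1}{4 + G}$
$E = 2$ ($E = 1 + \frac{1}{4 - 3} = 1 + 1^{-1} = 1 + 1 = 2$)
$- 2 E \left(6 \left(-5\right) - 5\right) = \left(-2\right) 2 \left(6 \left(-5\right) - 5\right) = - 4 \left(-30 - 5\right) = \left(-4\right) \left(-35\right) = 140$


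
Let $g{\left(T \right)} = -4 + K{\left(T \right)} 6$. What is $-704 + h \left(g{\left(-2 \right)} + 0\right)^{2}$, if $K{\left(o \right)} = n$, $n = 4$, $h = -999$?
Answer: $-400304$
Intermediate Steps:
$K{\left(o \right)} = 4$
$g{\left(T \right)} = 20$ ($g{\left(T \right)} = -4 + 4 \cdot 6 = -4 + 24 = 20$)
$-704 + h \left(g{\left(-2 \right)} + 0\right)^{2} = -704 - 999 \left(20 + 0\right)^{2} = -704 - 999 \cdot 20^{2} = -704 - 399600 = -400304$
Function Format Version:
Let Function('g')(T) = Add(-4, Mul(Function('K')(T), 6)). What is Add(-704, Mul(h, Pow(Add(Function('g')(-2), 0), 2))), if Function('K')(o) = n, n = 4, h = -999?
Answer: -400304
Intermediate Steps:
Function('K')(o) = 4
Function('g')(T) = 20 (Function('g')(T) = Add(-4, Mul(4, 6)) = Add(-4, 24) = 20)
Add(-704, Mul(h, Pow(Add(Function('g')(-2), 0), 2))) = Add(-704, Mul(-999, Pow(Add(20, 0), 2))) = Add(-704, Mul(-999, Pow(20, 2))) = Add(-704, Mul(-999, 400)) = Add(-704, -399600) = -400304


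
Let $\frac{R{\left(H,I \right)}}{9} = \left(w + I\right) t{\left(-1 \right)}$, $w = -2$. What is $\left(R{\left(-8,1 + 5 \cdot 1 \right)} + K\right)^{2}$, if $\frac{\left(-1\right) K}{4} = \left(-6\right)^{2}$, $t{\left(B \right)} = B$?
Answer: $32400$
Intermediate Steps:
$K = -144$ ($K = - 4 \left(-6\right)^{2} = \left(-4\right) 36 = -144$)
$R{\left(H,I \right)} = 18 - 9 I$ ($R{\left(H,I \right)} = 9 \left(-2 + I\right) \left(-1\right) = 9 \left(2 - I\right) = 18 - 9 I$)
$\left(R{\left(-8,1 + 5 \cdot 1 \right)} + K\right)^{2} = \left(\left(18 - 9 \left(1 + 5 \cdot 1\right)\right) - 144\right)^{2} = \left(\left(18 - 9 \left(1 + 5\right)\right) - 144\right)^{2} = \left(\left(18 - 54\right) - 144\right)^{2} = \left(-36 - 144\right)^{2} = \left(-180\right)^{2} = 32400$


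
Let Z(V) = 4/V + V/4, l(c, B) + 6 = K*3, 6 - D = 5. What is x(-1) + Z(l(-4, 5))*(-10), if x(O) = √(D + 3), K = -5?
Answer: 2369/42 ≈ 56.405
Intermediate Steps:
D = 1 (D = 6 - 1*5 = 6 - 5 = 1)
l(c, B) = -21 (l(c, B) = -6 - 5*3 = -6 - 15 = -21)
x(O) = 2 (x(O) = √(1 + 3) = √4 = 2)
Z(V) = 4/V + V/4 (Z(V) = 4/V + V*(¼) = 4/V + V/4)
x(-1) + Z(l(-4, 5))*(-10) = 2 + (4/(-21) + (¼)*(-21))*(-10) = 2 + (4*(-1/21) - 21/4)*(-10) = 2 + (-4/21 - 21/4)*(-10) = 2 - 457/84*(-10) = 2 + 2285/42 = 2369/42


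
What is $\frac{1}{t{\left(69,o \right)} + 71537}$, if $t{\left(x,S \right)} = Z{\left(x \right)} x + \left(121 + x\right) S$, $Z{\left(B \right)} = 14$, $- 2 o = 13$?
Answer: $\frac{1}{71268} \approx 1.4032 \cdot 10^{-5}$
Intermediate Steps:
$o = - \frac{13}{2}$ ($o = \left(- \frac{1}{2}\right) 13 = - \frac{13}{2} \approx -6.5$)
$t{\left(x,S \right)} = 14 x + S \left(121 + x\right)$ ($t{\left(x,S \right)} = 14 x + \left(121 + x\right) S = 14 x + S \left(121 + x\right)$)
$\frac{1}{t{\left(69,o \right)} + 71537} = \frac{1}{\left(14 \cdot 69 + 121 \left(- \frac{13}{2}\right) - \frac{897}{2}\right) + 71537} = \frac{1}{\left(966 - \frac{1573}{2} - \frac{897}{2}\right) + 71537} = \frac{1}{-269 + 71537} = \frac{1}{71268}$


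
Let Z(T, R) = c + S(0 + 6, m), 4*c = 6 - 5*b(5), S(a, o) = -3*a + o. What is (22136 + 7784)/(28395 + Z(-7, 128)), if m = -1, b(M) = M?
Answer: 23936/22697 ≈ 1.0546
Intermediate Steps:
S(a, o) = o - 3*a
c = -19/4 (c = (6 - 5*5)/4 = (6 - 25)/4 = (¼)*(-19) = -19/4 ≈ -4.7500)
Z(T, R) = -95/4 (Z(T, R) = -19/4 + (-1 - 3*(0 + 6)) = -19/4 + (-1 - 3*6) = -19/4 + (-1 - 18) = -19/4 - 19 = -95/4)
(22136 + 7784)/(28395 + Z(-7, 128)) = (22136 + 7784)/(28395 - 95/4) = 29920/(113485/4) = 29920*(4/113485) = 23936/22697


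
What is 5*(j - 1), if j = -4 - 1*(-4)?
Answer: -5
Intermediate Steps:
j = 0 (j = -4 + 4 = 0)
5*(j - 1) = 5*(0 - 1) = 5*(-1) = -5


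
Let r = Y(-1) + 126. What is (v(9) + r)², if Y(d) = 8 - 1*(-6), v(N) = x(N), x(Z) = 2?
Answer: 20164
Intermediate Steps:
v(N) = 2
Y(d) = 14 (Y(d) = 8 + 6 = 14)
r = 140 (r = 14 + 126 = 140)
(v(9) + r)² = (2 + 140)² = 142² = 20164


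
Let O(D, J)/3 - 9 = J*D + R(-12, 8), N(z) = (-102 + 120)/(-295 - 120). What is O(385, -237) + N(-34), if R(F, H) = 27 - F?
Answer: -113540283/415 ≈ -2.7359e+5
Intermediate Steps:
N(z) = -18/415 (N(z) = 18/(-415) = 18*(-1/415) = -18/415)
O(D, J) = 144 + 3*D*J (O(D, J) = 27 + 3*(J*D + (27 - 1*(-12))) = 27 + 3*(D*J + (27 + 12)) = 27 + 3*(D*J + 39) = 27 + 3*(39 + D*J) = 27 + (117 + 3*D*J) = 144 + 3*D*J)
O(385, -237) + N(-34) = (144 + 3*385*(-237)) - 18/415 = (144 - 273735) - 18/415 = -273591 - 18/415 = -113540283/415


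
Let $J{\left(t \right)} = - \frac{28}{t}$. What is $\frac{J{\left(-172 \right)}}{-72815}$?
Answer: $- \frac{7}{3131045} \approx -2.2357 \cdot 10^{-6}$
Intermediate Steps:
$\frac{J{\left(-172 \right)}}{-72815} = \frac{\left(-28\right) \frac{1}{-172}}{-72815} = \left(-28\right) \left(- \frac{1}{172}\right) \left(- \frac{1}{72815}\right) = \frac{7}{43} \left(- \frac{1}{72815}\right) = - \frac{7}{3131045}$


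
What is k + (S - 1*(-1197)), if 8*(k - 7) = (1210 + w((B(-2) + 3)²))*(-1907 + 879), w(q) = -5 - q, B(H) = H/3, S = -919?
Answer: -1384721/9 ≈ -1.5386e+5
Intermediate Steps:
B(H) = H/3 (B(H) = H*(⅓) = H/3)
k = -1387223/9 (k = 7 + ((1210 + (-5 - ((⅓)*(-2) + 3)²))*(-1907 + 879))/8 = 7 + ((1210 + (-5 - (-⅔ + 3)²))*(-1028))/8 = 7 + ((1210 + (-5 - (7/3)²))*(-1028))/8 = 7 + ((1210 + (-5 - 1*49/9))*(-1028))/8 = 7 + ((1210 + (-5 - 49/9))*(-1028))/8 = 7 + ((1210 - 94/9)*(-1028))/8 = 7 + ((10796/9)*(-1028))/8 = 7 + (⅛)*(-11098288/9) = 7 - 1387286/9 = -1387223/9 ≈ -1.5414e+5)
k + (S - 1*(-1197)) = -1387223/9 + (-919 - 1*(-1197)) = -1387223/9 + (-919 + 1197) = -1387223/9 + 278 = -1384721/9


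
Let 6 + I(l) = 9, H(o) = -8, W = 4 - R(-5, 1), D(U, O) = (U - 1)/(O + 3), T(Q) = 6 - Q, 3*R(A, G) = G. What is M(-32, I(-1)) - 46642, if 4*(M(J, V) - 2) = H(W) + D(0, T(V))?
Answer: -1119409/24 ≈ -46642.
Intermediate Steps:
R(A, G) = G/3
D(U, O) = (-1 + U)/(3 + O)
W = 11/3 (W = 4 - 1/3 = 4 - 1*⅓ = 4 - ⅓ = 11/3 ≈ 3.6667)
I(l) = 3 (I(l) = -6 + 9 = 3)
M(J, V) = -1/(4*(9 - V)) (M(J, V) = 2 + (-8 + (-1 + 0)/(3 + (6 - V)))/4 = 2 + (-8 - 1/(9 - V))/4 = 2 + (-2 - 1/(4*(9 - V))) = -1/(4*(9 - V)))
M(-32, I(-1)) - 46642 = 1/(4*(-9 + 3)) - 46642 = (¼)/(-6) - 46642 = (¼)*(-⅙) - 46642 = -1/24 - 46642 = -1119409/24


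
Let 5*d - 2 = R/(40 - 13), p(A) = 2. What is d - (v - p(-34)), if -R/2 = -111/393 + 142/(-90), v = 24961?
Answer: -19862655913/795825 ≈ -24959.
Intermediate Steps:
R = 21932/5895 (R = -2*(-111/393 + 142/(-90)) = -2*(-111*1/393 + 142*(-1/90)) = -2*(-37/131 - 71/45) = -2*(-10966/5895) = 21932/5895 ≈ 3.7204)
d = 340262/795825 (d = ⅖ + ((21932/5895)/(40 - 13))/5 = ⅖ + ((21932/5895)/27)/5 = ⅖ + ((1/27)*(21932/5895))/5 = ⅖ + (⅕)*(21932/159165) = ⅖ + 21932/795825 = 340262/795825 ≈ 0.42756)
d - (v - p(-34)) = 340262/795825 - (24961 - 1*2) = 340262/795825 - (24961 - 2) = 340262/795825 - 1*24959 = 340262/795825 - 24959 = -19862655913/795825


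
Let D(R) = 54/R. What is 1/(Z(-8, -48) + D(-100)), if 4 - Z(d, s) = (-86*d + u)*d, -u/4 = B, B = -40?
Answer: 50/339373 ≈ 0.00014733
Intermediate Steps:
u = 160 (u = -4*(-40) = 160)
Z(d, s) = 4 - d*(160 - 86*d) (Z(d, s) = 4 - (-86*d + 160)*d = 4 - (160 - 86*d)*d = 4 - d*(160 - 86*d))
1/(Z(-8, -48) + D(-100)) = 1/((4 - 160*(-8) + 86*(-8)²) + 54/(-100)) = 1/((4 + 1280 + 86*64) + 54*(-1/100)) = 1/((4 + 1280 + 5504) - 27/50) = 1/(6788 - 27/50) = 1/(339373/50) = 50/339373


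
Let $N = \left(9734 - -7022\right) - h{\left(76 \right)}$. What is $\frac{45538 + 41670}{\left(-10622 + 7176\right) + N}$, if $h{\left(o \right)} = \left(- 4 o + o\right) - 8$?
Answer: $\frac{43604}{6773} \approx 6.4379$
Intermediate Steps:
$h{\left(o \right)} = -8 - 3 o$ ($h{\left(o \right)} = - 3 o - 8 = -8 - 3 o$)
$N = 16992$ ($N = \left(9734 - -7022\right) - \left(-8 - 228\right) = \left(9734 + 7022\right) - \left(-8 - 228\right) = 16756 - -236 = 16756 + 236 = 16992$)
$\frac{45538 + 41670}{\left(-10622 + 7176\right) + N} = \frac{45538 + 41670}{\left(-10622 + 7176\right) + 16992} = \frac{87208}{-3446 + 16992} = \frac{87208}{13546} = 87208 \cdot \frac{1}{13546} = \frac{43604}{6773}$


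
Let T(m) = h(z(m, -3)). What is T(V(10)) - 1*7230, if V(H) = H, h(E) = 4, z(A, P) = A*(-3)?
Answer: -7226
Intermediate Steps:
z(A, P) = -3*A
T(m) = 4
T(V(10)) - 1*7230 = 4 - 1*7230 = 4 - 7230 = -7226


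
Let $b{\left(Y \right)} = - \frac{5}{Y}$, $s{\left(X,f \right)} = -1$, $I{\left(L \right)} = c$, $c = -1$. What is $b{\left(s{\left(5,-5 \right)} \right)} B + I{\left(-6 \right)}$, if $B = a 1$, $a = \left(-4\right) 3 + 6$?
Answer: $-31$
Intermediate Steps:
$I{\left(L \right)} = -1$
$a = -6$ ($a = -12 + 6 = -6$)
$B = -6$ ($B = \left(-6\right) 1 = -6$)
$b{\left(s{\left(5,-5 \right)} \right)} B + I{\left(-6 \right)} = - \frac{5}{-1} \left(-6\right) - 1 = \left(-5\right) \left(-1\right) \left(-6\right) - 1 = 5 \left(-6\right) - 1 = -30 - 1 = -31$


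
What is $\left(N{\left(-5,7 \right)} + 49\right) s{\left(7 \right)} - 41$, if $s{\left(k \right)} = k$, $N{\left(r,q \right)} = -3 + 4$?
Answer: $309$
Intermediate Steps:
$N{\left(r,q \right)} = 1$
$\left(N{\left(-5,7 \right)} + 49\right) s{\left(7 \right)} - 41 = \left(1 + 49\right) 7 - 41 = 50 \cdot 7 - 41 = 350 - 41 = 309$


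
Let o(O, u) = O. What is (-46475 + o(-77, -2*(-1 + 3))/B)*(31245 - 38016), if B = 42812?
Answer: 174963323871/556 ≈ 3.1468e+8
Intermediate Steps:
(-46475 + o(-77, -2*(-1 + 3))/B)*(31245 - 38016) = (-46475 - 77/42812)*(31245 - 38016) = (-46475 - 77*1/42812)*(-6771) = (-46475 - 1/556)*(-6771) = -25840101/556*(-6771) = 174963323871/556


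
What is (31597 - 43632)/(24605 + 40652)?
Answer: -12035/65257 ≈ -0.18442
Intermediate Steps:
(31597 - 43632)/(24605 + 40652) = -12035/65257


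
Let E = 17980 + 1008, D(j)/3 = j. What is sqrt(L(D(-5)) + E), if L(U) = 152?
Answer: 2*sqrt(4785) ≈ 138.35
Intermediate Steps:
D(j) = 3*j
E = 18988
sqrt(L(D(-5)) + E) = sqrt(152 + 18988) = sqrt(19140) = 2*sqrt(4785)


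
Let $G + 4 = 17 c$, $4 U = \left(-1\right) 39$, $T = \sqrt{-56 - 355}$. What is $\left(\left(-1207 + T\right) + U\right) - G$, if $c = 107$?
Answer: $- \frac{12127}{4} + i \sqrt{411} \approx -3031.8 + 20.273 i$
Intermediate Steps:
$T = i \sqrt{411}$ ($T = \sqrt{-411} = i \sqrt{411} \approx 20.273 i$)
$U = - \frac{39}{4}$ ($U = \frac{\left(-1\right) 39}{4} = \frac{1}{4} \left(-39\right) = - \frac{39}{4} \approx -9.75$)
$G = 1815$ ($G = -4 + 17 \cdot 107 = -4 + 1819 = 1815$)
$\left(\left(-1207 + T\right) + U\right) - G = \left(\left(-1207 + i \sqrt{411}\right) - \frac{39}{4}\right) - 1815 = \left(- \frac{4867}{4} + i \sqrt{411}\right) - 1815 = - \frac{12127}{4} + i \sqrt{411}$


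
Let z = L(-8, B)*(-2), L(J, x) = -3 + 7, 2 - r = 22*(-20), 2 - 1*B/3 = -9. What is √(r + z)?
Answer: √434 ≈ 20.833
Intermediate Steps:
B = 33 (B = 6 - 3*(-9) = 6 + 27 = 33)
r = 442 (r = 2 - 22*(-20) = 2 - 1*(-440) = 2 + 440 = 442)
L(J, x) = 4
z = -8 (z = 4*(-2) = -8)
√(r + z) = √(442 - 8) = √434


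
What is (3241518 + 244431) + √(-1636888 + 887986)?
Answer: 3485949 + I*√748902 ≈ 3.4859e+6 + 865.39*I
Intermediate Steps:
(3241518 + 244431) + √(-1636888 + 887986) = 3485949 + √(-748902) = 3485949 + I*√748902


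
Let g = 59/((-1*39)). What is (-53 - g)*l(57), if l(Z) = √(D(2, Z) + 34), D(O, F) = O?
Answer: -4016/13 ≈ -308.92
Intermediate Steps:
g = -59/39 (g = 59/(-39) = 59*(-1/39) = -59/39 ≈ -1.5128)
l(Z) = 6 (l(Z) = √(2 + 34) = √36 = 6)
(-53 - g)*l(57) = (-53 - 1*(-59/39))*6 = (-53 + 59/39)*6 = -2008/39*6 = -4016/13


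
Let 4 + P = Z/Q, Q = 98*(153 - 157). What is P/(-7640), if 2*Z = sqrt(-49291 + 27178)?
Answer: 1/1910 + 9*I*sqrt(273)/5989760 ≈ 0.00052356 + 2.4826e-5*I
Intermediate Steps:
Q = -392 (Q = 98*(-4) = -392)
Z = 9*I*sqrt(273)/2 (Z = sqrt(-49291 + 27178)/2 = sqrt(-22113)/2 = (9*I*sqrt(273))/2 = 9*I*sqrt(273)/2 ≈ 74.352*I)
P = -4 - 9*I*sqrt(273)/784 (P = -4 + (9*I*sqrt(273)/2)/(-392) = -4 + (9*I*sqrt(273)/2)*(-1/392) = -4 - 9*I*sqrt(273)/784 ≈ -4.0 - 0.18967*I)
P/(-7640) = (-4 - 9*I*sqrt(273)/784)/(-7640) = (-4 - 9*I*sqrt(273)/784)*(-1/7640) = 1/1910 + 9*I*sqrt(273)/5989760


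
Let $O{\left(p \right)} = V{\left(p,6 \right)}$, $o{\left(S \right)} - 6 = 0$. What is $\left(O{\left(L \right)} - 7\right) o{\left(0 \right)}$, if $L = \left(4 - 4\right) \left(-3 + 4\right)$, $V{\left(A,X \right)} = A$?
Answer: $-42$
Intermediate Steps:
$L = 0$ ($L = 0 \cdot 1 = 0$)
$o{\left(S \right)} = 6$ ($o{\left(S \right)} = 6 + 0 = 6$)
$O{\left(p \right)} = p$
$\left(O{\left(L \right)} - 7\right) o{\left(0 \right)} = \left(0 - 7\right) 6 = \left(-7\right) 6 = -42$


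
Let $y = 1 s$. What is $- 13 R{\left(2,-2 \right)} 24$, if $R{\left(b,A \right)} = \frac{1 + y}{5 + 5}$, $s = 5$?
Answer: $- \frac{936}{5} \approx -187.2$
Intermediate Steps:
$y = 5$ ($y = 1 \cdot 5 = 5$)
$R{\left(b,A \right)} = \frac{3}{5}$ ($R{\left(b,A \right)} = \frac{1 + 5}{5 + 5} = \frac{6}{10} = 6 \cdot \frac{1}{10} = \frac{3}{5}$)
$- 13 R{\left(2,-2 \right)} 24 = \left(-13\right) \frac{3}{5} \cdot 24 = \left(- \frac{39}{5}\right) 24 = - \frac{936}{5}$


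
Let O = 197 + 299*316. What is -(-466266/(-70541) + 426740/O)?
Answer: -74249197486/6678892421 ≈ -11.117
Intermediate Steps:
O = 94681 (O = 197 + 94484 = 94681)
-(-466266/(-70541) + 426740/O) = -(-466266/(-70541) + 426740/94681) = -(-466266*(-1/70541) + 426740*(1/94681)) = -(466266/70541 + 426740/94681) = -1*74249197486/6678892421 = -74249197486/6678892421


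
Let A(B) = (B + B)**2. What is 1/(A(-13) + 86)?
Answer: 1/762 ≈ 0.0013123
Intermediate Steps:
A(B) = 4*B**2 (A(B) = (2*B)**2 = 4*B**2)
1/(A(-13) + 86) = 1/(4*(-13)**2 + 86) = 1/(4*169 + 86) = 1/(676 + 86) = 1/762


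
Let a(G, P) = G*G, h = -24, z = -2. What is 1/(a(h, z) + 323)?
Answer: 1/899 ≈ 0.0011123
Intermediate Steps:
a(G, P) = G²
1/(a(h, z) + 323) = 1/((-24)² + 323) = 1/(576 + 323) = 1/899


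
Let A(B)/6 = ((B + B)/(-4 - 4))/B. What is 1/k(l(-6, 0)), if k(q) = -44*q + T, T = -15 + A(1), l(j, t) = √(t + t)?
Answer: -2/33 ≈ -0.060606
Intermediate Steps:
A(B) = -3/2 (A(B) = 6*(((B + B)/(-4 - 4))/B) = 6*(((2*B)/(-8))/B) = 6*(((2*B)*(-⅛))/B) = 6*((-B/4)/B) = 6*(-¼) = -3/2)
l(j, t) = √2*√t (l(j, t) = √(2*t) = √2*√t)
T = -33/2 (T = -15 - 3/2 = -33/2 ≈ -16.500)
k(q) = -33/2 - 44*q (k(q) = -44*q - 33/2 = -33/2 - 44*q)
1/k(l(-6, 0)) = 1/(-33/2 - 44*√2*√0) = 1/(-33/2 - 44*√2*0) = 1/(-33/2 - 44*0) = 1/(-33/2 + 0) = 1/(-33/2) = -2/33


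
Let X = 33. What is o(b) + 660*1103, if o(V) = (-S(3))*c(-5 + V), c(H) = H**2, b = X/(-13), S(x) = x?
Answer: 122999808/169 ≈ 7.2781e+5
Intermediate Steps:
b = -33/13 (b = 33/(-13) = 33*(-1/13) = -33/13 ≈ -2.5385)
o(V) = -3*(-5 + V)**2 (o(V) = (-1*3)*(-5 + V)**2 = -3*(-5 + V)**2)
o(b) + 660*1103 = -3*(-5 - 33/13)**2 + 660*1103 = -3*(-98/13)**2 + 727980 = -3*9604/169 + 727980 = -28812/169 + 727980 = 122999808/169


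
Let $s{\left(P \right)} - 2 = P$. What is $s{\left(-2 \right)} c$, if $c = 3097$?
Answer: $0$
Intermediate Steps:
$s{\left(P \right)} = 2 + P$
$s{\left(-2 \right)} c = \left(2 - 2\right) 3097 = 0 \cdot 3097 = 0$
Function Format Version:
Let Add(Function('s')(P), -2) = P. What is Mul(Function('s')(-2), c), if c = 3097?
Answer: 0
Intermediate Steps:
Function('s')(P) = Add(2, P)
Mul(Function('s')(-2), c) = Mul(Add(2, -2), 3097) = Mul(0, 3097) = 0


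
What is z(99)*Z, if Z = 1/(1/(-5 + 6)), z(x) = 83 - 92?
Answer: -9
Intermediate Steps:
z(x) = -9
Z = 1 (Z = 1/(1/1) = 1/1 = 1)
z(99)*Z = -9*1 = -9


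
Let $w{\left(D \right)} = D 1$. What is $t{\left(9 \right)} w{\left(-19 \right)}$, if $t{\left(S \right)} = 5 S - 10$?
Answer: $-665$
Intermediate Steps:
$w{\left(D \right)} = D$
$t{\left(S \right)} = -10 + 5 S$
$t{\left(9 \right)} w{\left(-19 \right)} = \left(-10 + 5 \cdot 9\right) \left(-19\right) = \left(-10 + 45\right) \left(-19\right) = 35 \left(-19\right) = -665$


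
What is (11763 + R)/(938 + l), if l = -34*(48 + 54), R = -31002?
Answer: 1749/230 ≈ 7.6043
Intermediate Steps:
l = -3468 (l = -34*102 = -3468)
(11763 + R)/(938 + l) = (11763 - 31002)/(938 - 3468) = -19239/(-2530) = -19239*(-1/2530) = 1749/230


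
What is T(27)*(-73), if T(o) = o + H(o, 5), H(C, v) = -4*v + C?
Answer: -2482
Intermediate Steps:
H(C, v) = C - 4*v
T(o) = -20 + 2*o (T(o) = o + (o - 4*5) = o + (o - 20) = o + (-20 + o) = -20 + 2*o)
T(27)*(-73) = (-20 + 2*27)*(-73) = (-20 + 54)*(-73) = 34*(-73) = -2482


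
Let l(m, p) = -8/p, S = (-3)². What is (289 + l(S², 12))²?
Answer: 748225/9 ≈ 83136.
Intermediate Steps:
S = 9
(289 + l(S², 12))² = (289 - 8/12)² = (289 - 8*1/12)² = (289 - ⅔)² = (865/3)² = 748225/9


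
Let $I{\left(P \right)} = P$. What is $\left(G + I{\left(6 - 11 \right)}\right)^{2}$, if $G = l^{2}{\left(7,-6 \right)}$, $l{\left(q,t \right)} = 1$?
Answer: $16$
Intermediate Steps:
$G = 1$ ($G = 1^{2} = 1$)
$\left(G + I{\left(6 - 11 \right)}\right)^{2} = \left(1 + \left(6 - 11\right)\right)^{2} = \left(1 - 5\right)^{2} = \left(-4\right)^{2} = 16$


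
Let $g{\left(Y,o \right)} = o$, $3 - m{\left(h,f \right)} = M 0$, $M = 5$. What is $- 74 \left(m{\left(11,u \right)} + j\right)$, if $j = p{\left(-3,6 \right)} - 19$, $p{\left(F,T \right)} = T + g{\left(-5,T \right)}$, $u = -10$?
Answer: $296$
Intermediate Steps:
$m{\left(h,f \right)} = 3$ ($m{\left(h,f \right)} = 3 - 5 \cdot 0 = 3 - 0 = 3 + 0 = 3$)
$p{\left(F,T \right)} = 2 T$ ($p{\left(F,T \right)} = T + T = 2 T$)
$j = -7$ ($j = 2 \cdot 6 - 19 = 12 - 19 = -7$)
$- 74 \left(m{\left(11,u \right)} + j\right) = - 74 \left(3 - 7\right) = \left(-74\right) \left(-4\right) = 296$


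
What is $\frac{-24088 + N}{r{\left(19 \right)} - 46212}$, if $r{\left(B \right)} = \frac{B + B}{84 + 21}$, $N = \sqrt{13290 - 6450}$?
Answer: $\frac{1264620}{2426111} - \frac{315 \sqrt{190}}{2426111} \approx 0.51946$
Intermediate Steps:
$N = 6 \sqrt{190}$ ($N = \sqrt{6840} = 6 \sqrt{190} \approx 82.704$)
$r{\left(B \right)} = \frac{2 B}{105}$
$\frac{-24088 + N}{r{\left(19 \right)} - 46212} = \frac{-24088 + 6 \sqrt{190}}{\frac{2}{105} \cdot 19 - 46212} = \frac{-24088 + 6 \sqrt{190}}{\frac{38}{105} - 46212} = \frac{-24088 + 6 \sqrt{190}}{- \frac{4852222}{105}} = \left(-24088 + 6 \sqrt{190}\right) \left(- \frac{105}{4852222}\right) = \frac{1264620}{2426111} - \frac{315 \sqrt{190}}{2426111}$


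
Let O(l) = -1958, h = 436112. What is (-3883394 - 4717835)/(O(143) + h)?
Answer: -1228747/62022 ≈ -19.811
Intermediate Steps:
(-3883394 - 4717835)/(O(143) + h) = (-3883394 - 4717835)/(-1958 + 436112) = -8601229/434154 = -8601229*1/434154 = -1228747/62022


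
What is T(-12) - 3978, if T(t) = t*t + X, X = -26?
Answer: -3860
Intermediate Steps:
T(t) = -26 + t**2 (T(t) = t*t - 26 = t**2 - 26 = -26 + t**2)
T(-12) - 3978 = (-26 + (-12)**2) - 3978 = (-26 + 144) - 3978 = 118 - 3978 = -3860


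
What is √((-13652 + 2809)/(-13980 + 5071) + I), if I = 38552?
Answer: √3059979673399/8909 ≈ 196.35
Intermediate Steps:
√((-13652 + 2809)/(-13980 + 5071) + I) = √((-13652 + 2809)/(-13980 + 5071) + 38552) = √(-10843/(-8909) + 38552) = √(-10843*(-1/8909) + 38552) = √(10843/8909 + 38552) = √(343470611/8909) = √3059979673399/8909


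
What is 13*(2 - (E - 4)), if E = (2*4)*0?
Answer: 78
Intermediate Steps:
E = 0 (E = 8*0 = 0)
13*(2 - (E - 4)) = 13*(2 - (0 - 4)) = 13*(2 - 1*(-4)) = 13*(2 + 4) = 13*6 = 78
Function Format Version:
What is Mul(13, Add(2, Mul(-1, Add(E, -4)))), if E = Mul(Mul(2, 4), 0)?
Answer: 78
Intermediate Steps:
E = 0 (E = Mul(8, 0) = 0)
Mul(13, Add(2, Mul(-1, Add(E, -4)))) = Mul(13, Add(2, Mul(-1, Add(0, -4)))) = Mul(13, Add(2, Mul(-1, -4))) = Mul(13, Add(2, 4)) = Mul(13, 6) = 78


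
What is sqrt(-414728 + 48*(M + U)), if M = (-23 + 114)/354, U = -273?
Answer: 4*I*sqrt(93077515)/59 ≈ 654.08*I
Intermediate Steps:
M = 91/354 (M = 91*(1/354) = 91/354 ≈ 0.25706)
sqrt(-414728 + 48*(M + U)) = sqrt(-414728 + 48*(91/354 - 273)) = sqrt(-414728 + 48*(-96551/354)) = sqrt(-414728 - 772408/59) = sqrt(-25241360/59) = 4*I*sqrt(93077515)/59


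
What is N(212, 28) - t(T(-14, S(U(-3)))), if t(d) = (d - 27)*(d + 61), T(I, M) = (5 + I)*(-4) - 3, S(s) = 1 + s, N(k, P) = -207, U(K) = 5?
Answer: -771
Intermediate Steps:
T(I, M) = -23 - 4*I (T(I, M) = (-20 - 4*I) - 3 = -23 - 4*I)
t(d) = (-27 + d)*(61 + d)
N(212, 28) - t(T(-14, S(U(-3)))) = -207 - (-1647 + (-23 - 4*(-14))² + 34*(-23 - 4*(-14))) = -207 - (-1647 + (-23 + 56)² + 34*(-23 + 56)) = -207 - (-1647 + 33² + 34*33) = -207 - (-1647 + 1089 + 1122) = -207 - 1*564 = -207 - 564 = -771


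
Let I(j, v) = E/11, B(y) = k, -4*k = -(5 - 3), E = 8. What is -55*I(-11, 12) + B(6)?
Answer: -79/2 ≈ -39.500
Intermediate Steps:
k = 1/2 (k = -(-1)*(5 - 3)/4 = -(-1)*2/4 = -1/4*(-2) = 1/2 ≈ 0.50000)
B(y) = 1/2
I(j, v) = 8/11
-55*I(-11, 12) + B(6) = -55*8/11 + 1/2 = -40 + 1/2 = -79/2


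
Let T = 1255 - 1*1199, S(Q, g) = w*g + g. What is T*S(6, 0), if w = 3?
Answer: 0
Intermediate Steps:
S(Q, g) = 4*g (S(Q, g) = 3*g + g = 4*g)
T = 56 (T = 1255 - 1199 = 56)
T*S(6, 0) = 56*(4*0) = 56*0 = 0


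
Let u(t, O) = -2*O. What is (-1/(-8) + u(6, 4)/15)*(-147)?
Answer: 2401/40 ≈ 60.025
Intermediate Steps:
(-1/(-8) + u(6, 4)/15)*(-147) = (-1/(-8) - 2*4/15)*(-147) = (-1*(-1/8) - 8*1/15)*(-147) = (1/8 - 8/15)*(-147) = -49/120*(-147) = 2401/40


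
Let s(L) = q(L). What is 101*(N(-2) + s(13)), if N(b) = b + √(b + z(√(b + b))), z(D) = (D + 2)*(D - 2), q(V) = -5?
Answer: -707 + 101*I*√10 ≈ -707.0 + 319.39*I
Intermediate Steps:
s(L) = -5
z(D) = (-2 + D)*(2 + D) (z(D) = (2 + D)*(-2 + D) = (-2 + D)*(2 + D))
N(b) = b + √(-4 + 3*b) (N(b) = b + √(b + (-4 + (√(b + b))²)) = b + √(b + (-4 + (√(2*b))²)) = b + √(b + (-4 + (√2*√b)²)) = b + √(b + (-4 + 2*b)) = b + √(-4 + 3*b))
101*(N(-2) + s(13)) = 101*((-2 + √(-4 + 3*(-2))) - 5) = 101*((-2 + √(-4 - 6)) - 5) = 101*((-2 + √(-10)) - 5) = 101*((-2 + I*√10) - 5) = 101*(-7 + I*√10) = -707 + 101*I*√10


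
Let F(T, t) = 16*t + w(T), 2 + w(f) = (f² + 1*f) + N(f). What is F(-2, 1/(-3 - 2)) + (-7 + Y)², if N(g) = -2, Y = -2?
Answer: 379/5 ≈ 75.800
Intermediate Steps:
w(f) = -4 + f + f² (w(f) = -2 + ((f² + 1*f) - 2) = -2 + ((f² + f) - 2) = -2 + ((f + f²) - 2) = -2 + (-2 + f + f²) = -4 + f + f²)
F(T, t) = -4 + T + T² + 16*t (F(T, t) = 16*t + (-4 + T + T²) = -4 + T + T² + 16*t)
F(-2, 1/(-3 - 2)) + (-7 + Y)² = (-4 - 2 + (-2)² + 16/(-3 - 2)) + (-7 - 2)² = (-4 - 2 + 4 + 16/(-5)) + (-9)² = (-4 - 2 + 4 + 16*(-⅕)) + 81 = (-4 - 2 + 4 - 16/5) + 81 = -26/5 + 81 = 379/5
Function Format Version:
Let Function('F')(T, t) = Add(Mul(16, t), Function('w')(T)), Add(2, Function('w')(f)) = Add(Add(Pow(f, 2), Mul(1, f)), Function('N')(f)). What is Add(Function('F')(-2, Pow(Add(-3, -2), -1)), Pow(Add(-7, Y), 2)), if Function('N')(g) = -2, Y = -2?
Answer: Rational(379, 5) ≈ 75.800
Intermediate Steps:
Function('w')(f) = Add(-4, f, Pow(f, 2)) (Function('w')(f) = Add(-2, Add(Add(Pow(f, 2), Mul(1, f)), -2)) = Add(-2, Add(Add(Pow(f, 2), f), -2)) = Add(-2, Add(Add(f, Pow(f, 2)), -2)) = Add(-2, Add(-2, f, Pow(f, 2))) = Add(-4, f, Pow(f, 2)))
Function('F')(T, t) = Add(-4, T, Pow(T, 2), Mul(16, t)) (Function('F')(T, t) = Add(Mul(16, t), Add(-4, T, Pow(T, 2))) = Add(-4, T, Pow(T, 2), Mul(16, t)))
Add(Function('F')(-2, Pow(Add(-3, -2), -1)), Pow(Add(-7, Y), 2)) = Add(Add(-4, -2, Pow(-2, 2), Mul(16, Pow(Add(-3, -2), -1))), Pow(Add(-7, -2), 2)) = Add(Add(-4, -2, 4, Mul(16, Pow(-5, -1))), Pow(-9, 2)) = Add(Add(-4, -2, 4, Mul(16, Rational(-1, 5))), 81) = Add(Add(-4, -2, 4, Rational(-16, 5)), 81) = Add(Rational(-26, 5), 81) = Rational(379, 5)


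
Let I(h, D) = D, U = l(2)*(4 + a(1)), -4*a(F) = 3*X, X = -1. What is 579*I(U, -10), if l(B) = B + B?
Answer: -5790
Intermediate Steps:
a(F) = 3/4 (a(F) = -3*(-1)/4 = -1/4*(-3) = 3/4)
l(B) = 2*B
U = 19 (U = (2*2)*(4 + 3/4) = 4*(19/4) = 19)
579*I(U, -10) = 579*(-10) = -5790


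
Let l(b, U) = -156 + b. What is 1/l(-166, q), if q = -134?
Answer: -1/322 ≈ -0.0031056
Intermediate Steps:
1/l(-166, q) = 1/(-156 - 166) = 1/(-322) = -1/322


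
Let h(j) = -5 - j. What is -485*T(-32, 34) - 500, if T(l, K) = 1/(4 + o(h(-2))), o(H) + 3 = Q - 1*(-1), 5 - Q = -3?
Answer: -1097/2 ≈ -548.50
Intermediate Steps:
Q = 8 (Q = 5 - 1*(-3) = 5 + 3 = 8)
o(H) = 6 (o(H) = -3 + (8 - 1*(-1)) = -3 + (8 + 1) = -3 + 9 = 6)
T(l, K) = 1/10 (T(l, K) = 1/(4 + 6) = 1/10)
-485*T(-32, 34) - 500 = -485*1/10 - 500 = -97/2 - 500 = -1097/2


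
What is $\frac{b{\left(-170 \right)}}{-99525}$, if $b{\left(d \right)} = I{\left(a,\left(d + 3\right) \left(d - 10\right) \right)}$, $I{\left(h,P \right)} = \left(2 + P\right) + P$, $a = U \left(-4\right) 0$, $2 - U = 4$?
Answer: $- \frac{60122}{99525} \approx -0.60409$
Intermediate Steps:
$U = -2$ ($U = 2 - 4 = -2$)
$a = 0$ ($a = \left(-2\right) \left(-4\right) 0 = 8 \cdot 0 = 0$)
$I{\left(h,P \right)} = 2 + 2 P$
$b{\left(d \right)} = 2 + 2 \left(-10 + d\right) \left(3 + d\right)$ ($b{\left(d \right)} = 2 + 2 \left(d + 3\right) \left(d - 10\right) = 2 + 2 \left(3 + d\right) \left(-10 + d\right) = 2 + 2 \left(-10 + d\right) \left(3 + d\right)$)
$\frac{b{\left(-170 \right)}}{-99525} = \frac{-58 - -2380 + 2 \left(-170\right)^{2}}{-99525} = \left(-58 + 2380 + 2 \cdot 28900\right) \left(- \frac{1}{99525}\right) = \left(-58 + 2380 + 57800\right) \left(- \frac{1}{99525}\right) = 60122 \left(- \frac{1}{99525}\right) = - \frac{60122}{99525}$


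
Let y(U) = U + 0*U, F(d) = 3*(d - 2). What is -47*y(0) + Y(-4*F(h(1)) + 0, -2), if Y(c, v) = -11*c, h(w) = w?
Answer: -132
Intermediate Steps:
F(d) = -6 + 3*d (F(d) = 3*(-2 + d) = -6 + 3*d)
y(U) = U (y(U) = U + 0 = U)
-47*y(0) + Y(-4*F(h(1)) + 0, -2) = -47*0 - 11*(-4*(-6 + 3*1) + 0) = 0 - 11*(-4*(-6 + 3) + 0) = 0 - 11*(-4*(-3) + 0) = 0 - 11*(12 + 0) = 0 - 11*12 = 0 - 132 = -132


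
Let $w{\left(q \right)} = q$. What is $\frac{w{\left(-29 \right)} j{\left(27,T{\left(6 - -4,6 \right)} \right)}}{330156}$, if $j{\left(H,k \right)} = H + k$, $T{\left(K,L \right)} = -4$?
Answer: $- \frac{667}{330156} \approx -0.0020203$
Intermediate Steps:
$\frac{w{\left(-29 \right)} j{\left(27,T{\left(6 - -4,6 \right)} \right)}}{330156} = \frac{\left(-29\right) \left(27 - 4\right)}{330156} = \left(-29\right) 23 \cdot \frac{1}{330156} = \left(-667\right) \frac{1}{330156} = - \frac{667}{330156}$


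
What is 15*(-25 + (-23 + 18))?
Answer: -450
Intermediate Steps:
15*(-25 + (-23 + 18)) = 15*(-25 - 5) = 15*(-30) = -450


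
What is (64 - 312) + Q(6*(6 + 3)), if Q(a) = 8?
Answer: -240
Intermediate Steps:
(64 - 312) + Q(6*(6 + 3)) = (64 - 312) + 8 = -248 + 8 = -240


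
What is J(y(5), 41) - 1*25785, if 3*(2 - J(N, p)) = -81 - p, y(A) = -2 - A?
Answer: -77227/3 ≈ -25742.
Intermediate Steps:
J(N, p) = 29 + p/3 (J(N, p) = 2 - (-81 - p)/3 = 2 + (27 + p/3) = 29 + p/3)
J(y(5), 41) - 1*25785 = (29 + (⅓)*41) - 1*25785 = (29 + 41/3) - 25785 = 128/3 - 25785 = -77227/3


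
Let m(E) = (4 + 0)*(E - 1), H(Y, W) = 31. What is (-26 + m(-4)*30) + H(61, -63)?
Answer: -595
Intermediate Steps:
m(E) = -4 + 4*E (m(E) = 4*(-1 + E) = -4 + 4*E)
(-26 + m(-4)*30) + H(61, -63) = (-26 + (-4 + 4*(-4))*30) + 31 = (-26 + (-4 - 16)*30) + 31 = (-26 - 20*30) + 31 = (-26 - 600) + 31 = -626 + 31 = -595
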